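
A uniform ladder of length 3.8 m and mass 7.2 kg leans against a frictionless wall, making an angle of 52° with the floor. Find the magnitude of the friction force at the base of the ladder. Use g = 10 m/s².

f ≈ 28.1 N

About the foot of the ladder:
Ladder weight 7.2×10 = 72 N acts at 1.9 m along the ladder; its horizontal arm is 1.9·cos52° = 1.17 m → τ = 84.24 N·m clockwise.
Wall normal N acts horizontally at the top; its moment arm is the height L sinθ = 3.8·sin52° = 2.994 m, counterclockwise.
Setting net torque to zero: N × 2.994 = 84.24 → N = 28.1 N.
ΣFx = 0: friction at the foot balances the wall's push, so f = N_wall = 28.1 N.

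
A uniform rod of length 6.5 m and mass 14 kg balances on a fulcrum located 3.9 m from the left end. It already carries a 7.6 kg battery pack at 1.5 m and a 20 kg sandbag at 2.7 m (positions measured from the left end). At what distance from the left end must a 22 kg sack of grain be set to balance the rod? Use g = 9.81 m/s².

x ≈ 6.23 m from the left end

Choose the fulcrum (at 3.9 m from the left end) as the axis so the support reaction has zero arm there.
Beam weight: 14 × 9.81 = 137.3 N down at 3.25 m → arm 0.65 m, τ = 137.3 × 0.65 = 89.25 N·m counterclockwise.
Battery pack: 7.6 × 9.81 = 74.56 N down at 1.5 m → arm 2.4 m, τ = 74.56 × 2.4 = 178.9 N·m counterclockwise.
Sandbag: 20 × 9.81 = 196.2 N down at 2.7 m → arm 1.2 m, τ = 196.2 × 1.2 = 235.4 N·m counterclockwise.
Net moment of existing loads = 503.5 N·m counterclockwise.
The sack of grain weighs 22 × 9.81 = 215.8 N and must supply an equal clockwise moment, so its lever arm about the fulcrum is 503.5 / 215.8 = 2.33 m.
That puts it at 3.9 + 2.33 = 6.23 m from the left end.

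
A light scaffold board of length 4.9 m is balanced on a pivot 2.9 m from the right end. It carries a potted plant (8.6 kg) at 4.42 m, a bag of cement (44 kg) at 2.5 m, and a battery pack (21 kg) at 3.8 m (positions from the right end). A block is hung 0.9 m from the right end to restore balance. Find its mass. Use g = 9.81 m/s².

m ≈ 7.19 kg

Take moments about the pivot (at 2.9 m from the right end).
Potted plant: 8.6 × 9.81 = 84.37 N down at 4.42 m → arm 1.52 m, τ = 84.37 × 1.52 = 128.2 N·m counterclockwise.
Bag of cement: 44 × 9.81 = 431.6 N down at 2.5 m → arm 0.4 m, τ = 431.6 × 0.4 = 172.6 N·m clockwise.
Battery pack: 21 × 9.81 = 206 N down at 3.8 m → arm 0.9 m, τ = 206 × 0.9 = 185.4 N·m counterclockwise.
Net moment of known loads = 141 N·m counterclockwise.
An unknown mass m at 0.9 m has arm 2 m; its moment is m·g·2 clockwise.
Balancing moments: m × 9.81 × 2 = 141, giving m = 141 / (9.81 × 2) = 7.19 kg.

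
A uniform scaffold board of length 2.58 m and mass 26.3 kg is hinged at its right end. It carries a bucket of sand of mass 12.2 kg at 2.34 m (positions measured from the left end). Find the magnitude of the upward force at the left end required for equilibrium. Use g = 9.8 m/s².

F ≈ 140 N

Taking torques about the right end:
Beam weight: 26.3 × 9.8 = 257.7 N down at 1.29 m → arm 1.29 m, τ = 257.7 × 1.29 = 332.4 N·m counterclockwise.
Bucket of sand: 12.2 × 9.8 = 119.6 N down at 2.34 m → arm 0.24 m, τ = 119.6 × 0.24 = 28.7 N·m counterclockwise.
Net moment of the loads = 361.1 N·m counterclockwise.
The upward force F acts at the left end, arm 2.58 m, giving F × 2.58 clockwise.
Στ = 0 ⇒ F × 2.58 = 361.1 ⇒ F = 361.1 / 2.58 = 140 N.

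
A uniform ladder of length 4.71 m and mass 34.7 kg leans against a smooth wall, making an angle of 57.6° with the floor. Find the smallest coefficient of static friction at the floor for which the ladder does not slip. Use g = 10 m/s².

Sum moments about the foot of the ladder (the floor normal and friction both act there and drop out).
Ladder weight 34.7×10 = 347 N acts at 2.355 m along the ladder; its horizontal arm is 2.355·cos57.6° = 1.262 m → τ = 437.9 N·m clockwise.
Wall normal N acts horizontally at the top; its moment arm is the height L sinθ = 4.71·sin57.6° = 3.977 m, counterclockwise.
Στ = 0 ⇒ N × 3.977 = 437.9 ⇒ N = 110.1 N.
ΣFx = 0 ⇒ f = N_wall = 110.1 N. ΣFy = 0 ⇒ N_floor = 347 N.
μ_min = f / N_floor = 110.1 / 347 = 0.317.

μ_min ≈ 0.317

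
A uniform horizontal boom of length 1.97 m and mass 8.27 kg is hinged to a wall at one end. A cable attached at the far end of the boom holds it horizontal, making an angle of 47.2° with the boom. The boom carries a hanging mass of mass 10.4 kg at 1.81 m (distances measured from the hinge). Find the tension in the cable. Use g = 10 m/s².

T ≈ 187 N

Take moments about the hinge.
Beam weight: 8.27 × 10 = 82.7 N down at 0.985 m → arm 0.985 m, τ = 82.7 × 0.985 = 81.46 N·m clockwise.
Hanging mass: 10.4 × 10 = 104 N down at 1.81 m → arm 1.81 m, τ = 104 × 1.81 = 188.2 N·m clockwise.
Total clockwise load moment = 269.7 N·m.
The cable tension T acts at 1.97 m; only its component perpendicular to the boom, T sinθ, produces torque. sin 47.2° = 0.7337.
Στ = 0 ⇒ T × 1.97 × 0.7337 = 269.7 ⇒ T = 269.7 / 1.445 = 187 N.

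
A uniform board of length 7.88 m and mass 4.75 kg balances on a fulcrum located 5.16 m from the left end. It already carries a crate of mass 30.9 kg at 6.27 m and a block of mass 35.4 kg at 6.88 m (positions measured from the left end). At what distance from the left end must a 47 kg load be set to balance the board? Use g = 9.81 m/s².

x ≈ 3.26 m from the left end

Taking torques about the fulcrum (at 5.16 m from the left end):
Beam weight: 4.75 × 9.81 = 46.6 N down at 3.94 m → arm 1.22 m, τ = 46.6 × 1.22 = 56.85 N·m counterclockwise.
Crate: 30.9 × 9.81 = 303.1 N down at 6.27 m → arm 1.11 m, τ = 303.1 × 1.11 = 336.4 N·m clockwise.
Block: 35.4 × 9.81 = 347.3 N down at 6.88 m → arm 1.72 m, τ = 347.3 × 1.72 = 597.4 N·m clockwise.
Net moment of existing loads = 876.9 N·m clockwise.
The load weighs 47 × 9.81 = 461.1 N and must supply an equal counterclockwise moment, so its lever arm about the fulcrum is 876.9 / 461.1 = 1.9 m.
That puts it at 5.16 − 1.9 = 3.26 m from the left end.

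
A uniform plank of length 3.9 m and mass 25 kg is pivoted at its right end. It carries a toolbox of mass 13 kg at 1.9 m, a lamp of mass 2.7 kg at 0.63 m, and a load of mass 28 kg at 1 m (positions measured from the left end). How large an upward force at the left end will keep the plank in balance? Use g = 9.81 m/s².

F ≈ 414 N

Taking torques about the right end:
Beam weight: 25 × 9.81 = 245.2 N down at 1.95 m → arm 1.95 m, τ = 245.2 × 1.95 = 478.1 N·m counterclockwise.
Toolbox: 13 × 9.81 = 127.5 N down at 1.9 m → arm 2 m, τ = 127.5 × 2 = 255 N·m counterclockwise.
Lamp: 2.7 × 9.81 = 26.49 N down at 0.63 m → arm 3.27 m, τ = 26.49 × 3.27 = 86.62 N·m counterclockwise.
Load: 28 × 9.81 = 274.7 N down at 1 m → arm 2.9 m, τ = 274.7 × 2.9 = 796.6 N·m counterclockwise.
Net moment of the loads = 1616 N·m counterclockwise.
The upward force F acts at the left end, arm 3.9 m, giving F × 3.9 clockwise.
Balancing moments: F × 3.9 = 1616, giving F = 1616 / 3.9 = 414 N.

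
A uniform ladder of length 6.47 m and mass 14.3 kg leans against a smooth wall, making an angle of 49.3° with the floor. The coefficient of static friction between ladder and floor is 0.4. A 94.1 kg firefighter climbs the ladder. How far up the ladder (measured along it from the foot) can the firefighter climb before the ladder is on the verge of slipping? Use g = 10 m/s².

d ≈ 2.97 m

Sum moments about the foot of the ladder (the floor normal and friction both act there and drop out).
Ladder weight 14.3×10 = 143 N acts at 3.235 m along the ladder; its horizontal arm is 3.235·cos49.3° = 2.11 m → τ = 301.7 N·m clockwise.
Firefighter weight 94.1×10 = 941 N at distance d → arm d·cos49.3° → τ = 941·d·0.6521 clockwise.
Wall normal N at the top has arm L sinθ = 4.905 m counterclockwise, so Στ = 0 gives N·4.905 = 301.7 + 613.6·d.
ΣFy = 0 ⇒ N_floor = 1084 N, so the maximum friction is μ_s·N_floor = 0.4×1084 = 433.6 N. ΣFx = 0 ⇒ N_wall = f, so at the slipping point N = 433.6 N.
Substituting: 433.6×4.905 = 301.7 + 613.6·d ⇒ d = (2127 − 301.7) / 613.6 = 2.97 m.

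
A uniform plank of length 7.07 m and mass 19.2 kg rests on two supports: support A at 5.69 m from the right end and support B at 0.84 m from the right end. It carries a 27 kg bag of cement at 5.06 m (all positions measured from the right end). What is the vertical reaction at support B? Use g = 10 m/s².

R_B ≈ 120 N

Taking torques about support A:
Beam weight: 19.2 × 10 = 192 N down at 3.535 m → arm 2.155 m, τ = 192 × 2.155 = 413.8 N·m clockwise.
Bag of cement: 27 × 10 = 270 N down at 5.06 m → arm 0.63 m, τ = 270 × 0.63 = 170.1 N·m clockwise.
Net load moment about support A = 583.9 N·m clockwise.
Reaction R at support B is upward at 0.84 m, arm 4.85 m → moment R × 4.85 counterclockwise.
Balancing moments: R × 4.85 = 583.9, giving R = 120 N.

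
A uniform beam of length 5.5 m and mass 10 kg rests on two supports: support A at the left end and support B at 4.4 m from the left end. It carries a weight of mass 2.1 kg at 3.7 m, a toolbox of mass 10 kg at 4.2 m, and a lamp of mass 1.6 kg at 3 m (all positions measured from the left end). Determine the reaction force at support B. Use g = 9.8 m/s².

Sum moments about support A (its reaction then has zero moment arm).
Beam weight: 10 × 9.8 = 98 N down at 2.75 m → arm 2.75 m, τ = 98 × 2.75 = 269.5 N·m clockwise.
Weight: 2.1 × 9.8 = 20.58 N down at 3.7 m → arm 3.7 m, τ = 20.58 × 3.7 = 76.15 N·m clockwise.
Toolbox: 10 × 9.8 = 98 N down at 4.2 m → arm 4.2 m, τ = 98 × 4.2 = 411.6 N·m clockwise.
Lamp: 1.6 × 9.8 = 15.68 N down at 3 m → arm 3 m, τ = 15.68 × 3 = 47.04 N·m clockwise.
Net load moment about support A = 804.3 N·m clockwise.
Reaction R at support B is upward at 4.4 m, arm 4.4 m → moment R × 4.4 counterclockwise.
Στ = 0 ⇒ R × 4.4 = 804.3 ⇒ R = 183 N.

R_B ≈ 183 N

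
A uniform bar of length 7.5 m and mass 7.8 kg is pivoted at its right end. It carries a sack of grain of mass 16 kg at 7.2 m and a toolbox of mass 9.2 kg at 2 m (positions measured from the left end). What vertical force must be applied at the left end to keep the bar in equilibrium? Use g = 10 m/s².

F ≈ 113 N

About the right end:
Beam weight: 7.8 × 10 = 78 N down at 3.75 m → arm 3.75 m, τ = 78 × 3.75 = 292.5 N·m counterclockwise.
Sack of grain: 16 × 10 = 160 N down at 7.2 m → arm 0.3 m, τ = 160 × 0.3 = 48 N·m counterclockwise.
Toolbox: 9.2 × 10 = 92 N down at 2 m → arm 5.5 m, τ = 92 × 5.5 = 506 N·m counterclockwise.
Net moment of the loads = 846.5 N·m counterclockwise.
The upward force F acts at the left end, arm 7.5 m, giving F × 7.5 clockwise.
Balancing moments: F × 7.5 = 846.5, giving F = 846.5 / 7.5 = 113 N.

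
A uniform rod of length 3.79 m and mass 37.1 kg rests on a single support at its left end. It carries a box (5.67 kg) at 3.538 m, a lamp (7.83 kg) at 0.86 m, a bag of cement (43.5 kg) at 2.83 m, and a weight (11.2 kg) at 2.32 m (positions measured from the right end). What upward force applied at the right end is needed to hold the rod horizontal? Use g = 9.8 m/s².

F ≈ 395 N

About the left end:
Beam weight: 37.1 × 9.8 = 363.6 N down at 1.895 m → arm 1.895 m, τ = 363.6 × 1.895 = 689 N·m clockwise.
Box: 5.67 × 9.8 = 55.57 N down at 3.538 m → arm 0.252 m, τ = 55.57 × 0.252 = 14 N·m clockwise.
Lamp: 7.83 × 9.8 = 76.73 N down at 0.86 m → arm 2.93 m, τ = 76.73 × 2.93 = 224.8 N·m clockwise.
Bag of cement: 43.5 × 9.8 = 426.3 N down at 2.83 m → arm 0.96 m, τ = 426.3 × 0.96 = 409.2 N·m clockwise.
Weight: 11.2 × 9.8 = 109.8 N down at 2.32 m → arm 1.47 m, τ = 109.8 × 1.47 = 161.4 N·m clockwise.
Net moment of the loads = 1498 N·m clockwise.
The upward force F acts at the right end, arm 3.79 m, giving F × 3.79 counterclockwise.
Setting net torque to zero: F × 3.79 = 1498 → F = 1498 / 3.79 = 395 N.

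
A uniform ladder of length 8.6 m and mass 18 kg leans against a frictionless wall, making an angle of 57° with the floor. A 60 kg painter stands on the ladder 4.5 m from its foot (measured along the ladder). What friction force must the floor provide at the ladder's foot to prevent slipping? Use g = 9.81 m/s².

Taking torques about the foot of the ladder:
Ladder weight 18×9.81 = 176.6 N acts at 4.3 m along the ladder; its horizontal arm is 4.3·cos57° = 2.342 m → τ = 413.6 N·m clockwise.
Painter: 60×9.81 = 588.6 N at 4.5 m → arm 2.451 m → τ = 1443 N·m clockwise.
Wall normal N acts horizontally at the top; its moment arm is the height L sinθ = 8.6·sin57° = 7.213 m, counterclockwise.
Setting net torque to zero: N × 7.213 = 1857 → N = 257 N.
ΣFx = 0: friction at the foot balances the wall's push, so f = N_wall = 257 N.

f ≈ 257 N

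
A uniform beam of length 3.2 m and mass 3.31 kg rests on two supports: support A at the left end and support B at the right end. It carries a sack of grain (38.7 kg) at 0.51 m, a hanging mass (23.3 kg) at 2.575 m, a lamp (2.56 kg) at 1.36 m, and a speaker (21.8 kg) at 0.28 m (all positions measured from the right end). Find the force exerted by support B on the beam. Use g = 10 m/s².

About support A:
Beam weight: 3.31 × 10 = 33.1 N down at 1.6 m → arm 1.6 m, τ = 33.1 × 1.6 = 52.96 N·m clockwise.
Sack of grain: 38.7 × 10 = 387 N down at 0.51 m → arm 2.69 m, τ = 387 × 2.69 = 1041 N·m clockwise.
Hanging mass: 23.3 × 10 = 233 N down at 2.575 m → arm 0.625 m, τ = 233 × 0.625 = 145.6 N·m clockwise.
Lamp: 2.56 × 10 = 25.6 N down at 1.36 m → arm 1.84 m, τ = 25.6 × 1.84 = 47.1 N·m clockwise.
Speaker: 21.8 × 10 = 218 N down at 0.28 m → arm 2.92 m, τ = 218 × 2.92 = 636.6 N·m clockwise.
Net load moment about support A = 1923 N·m clockwise.
Reaction R at support B is upward at 0 m, arm 3.2 m → moment R × 3.2 counterclockwise.
Balancing moments: R × 3.2 = 1923, giving R = 601 N.

R_B ≈ 601 N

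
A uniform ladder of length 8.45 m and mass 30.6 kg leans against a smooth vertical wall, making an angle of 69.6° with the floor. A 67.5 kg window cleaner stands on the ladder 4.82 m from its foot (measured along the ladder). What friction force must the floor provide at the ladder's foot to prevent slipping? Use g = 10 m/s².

f ≈ 200 N

About the foot of the ladder:
Ladder weight 30.6×10 = 306 N acts at 4.225 m along the ladder; its horizontal arm is 4.225·cos69.6° = 1.473 m → τ = 450.7 N·m clockwise.
Window cleaner: 67.5×10 = 675 N at 4.82 m → arm 1.68 m → τ = 1134 N·m clockwise.
Wall normal N acts horizontally at the top; its moment arm is the height L sinθ = 8.45·sin69.6° = 7.92 m, counterclockwise.
Στ = 0 ⇒ N × 7.92 = 1585 ⇒ N = 200 N.
ΣFx = 0: friction at the foot balances the wall's push, so f = N_wall = 200 N.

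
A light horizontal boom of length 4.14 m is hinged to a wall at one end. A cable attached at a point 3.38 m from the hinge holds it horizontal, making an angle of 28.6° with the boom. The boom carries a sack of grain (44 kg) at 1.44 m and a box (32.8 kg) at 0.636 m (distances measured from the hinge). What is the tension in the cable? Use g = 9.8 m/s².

T ≈ 510 N

Taking torques about the hinge:
Sack of grain: 44 × 9.8 = 431.2 N down at 1.44 m → arm 1.44 m, τ = 431.2 × 1.44 = 620.9 N·m clockwise.
Box: 32.8 × 9.8 = 321.4 N down at 0.636 m → arm 0.636 m, τ = 321.4 × 0.636 = 204.4 N·m clockwise.
Total clockwise load moment = 825.3 N·m.
The cable tension T acts at 3.38 m; only its component perpendicular to the boom, T sinθ, produces torque. sin 28.6° = 0.4787.
Στ = 0 ⇒ T × 3.38 × 0.4787 = 825.3 ⇒ T = 825.3 / 1.618 = 510 N.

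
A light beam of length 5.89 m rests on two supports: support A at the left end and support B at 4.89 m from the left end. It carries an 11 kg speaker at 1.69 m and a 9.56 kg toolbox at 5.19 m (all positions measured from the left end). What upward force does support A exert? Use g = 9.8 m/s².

Taking torques about support B:
Speaker: 11 × 9.8 = 107.8 N down at 1.69 m → arm 3.2 m, τ = 107.8 × 3.2 = 345 N·m counterclockwise.
Toolbox: 9.56 × 9.8 = 93.69 N down at 5.19 m → arm 0.3 m, τ = 93.69 × 0.3 = 28.11 N·m clockwise.
Net load moment about support B = 316.9 N·m counterclockwise.
Reaction R at support A is upward at 0 m, arm 4.89 m → moment R × 4.89 clockwise.
Balancing moments: R × 4.89 = 316.9, giving R = 64.8 N.

R_A ≈ 64.8 N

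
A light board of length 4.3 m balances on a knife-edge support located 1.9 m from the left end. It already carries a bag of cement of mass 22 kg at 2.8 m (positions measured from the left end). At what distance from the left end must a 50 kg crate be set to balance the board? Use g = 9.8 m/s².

x ≈ 1.5 m from the left end

Taking torques about the knife-edge support (at 1.9 m from the left end):
Bag of cement: 22 × 9.8 = 215.6 N down at 2.8 m → arm 0.9 m, τ = 215.6 × 0.9 = 194 N·m clockwise.
Net moment of existing loads = 194 N·m clockwise.
The crate weighs 50 × 9.8 = 490 N and must supply an equal counterclockwise moment, so its lever arm about the knife-edge support is 194 / 490 = 0.396 m.
That puts it at 1.9 − 0.396 = 1.5 m from the left end.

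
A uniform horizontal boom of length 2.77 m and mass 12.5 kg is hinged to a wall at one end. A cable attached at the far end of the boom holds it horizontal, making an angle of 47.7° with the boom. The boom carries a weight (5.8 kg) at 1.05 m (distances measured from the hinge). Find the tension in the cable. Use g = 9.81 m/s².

T ≈ 112 N

About the hinge:
Beam weight: 12.5 × 9.81 = 122.6 N down at 1.385 m → arm 1.385 m, τ = 122.6 × 1.385 = 169.8 N·m clockwise.
Weight: 5.8 × 9.81 = 56.9 N down at 1.05 m → arm 1.05 m, τ = 56.9 × 1.05 = 59.75 N·m clockwise.
Total clockwise load moment = 229.6 N·m.
The cable tension T acts at 2.77 m; only its component perpendicular to the boom, T sinθ, produces torque. sin 47.7° = 0.7396.
Balancing moments: T × 2.77 × 0.7396 = 229.6, giving T = 229.6 / 2.049 = 112 N.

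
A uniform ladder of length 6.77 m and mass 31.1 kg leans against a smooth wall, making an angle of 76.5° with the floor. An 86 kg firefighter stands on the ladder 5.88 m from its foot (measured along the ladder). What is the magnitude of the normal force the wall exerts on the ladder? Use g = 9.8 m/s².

N_wall ≈ 212 N

About the foot of the ladder:
Ladder weight 31.1×9.8 = 304.8 N acts at 3.385 m along the ladder; its horizontal arm is 3.385·cos76.5° = 0.7902 m → τ = 240.9 N·m clockwise.
Firefighter: 86×9.8 = 842.8 N at 5.88 m → arm 1.373 m → τ = 1157 N·m clockwise.
Wall normal N acts horizontally at the top; its moment arm is the height L sinθ = 6.77·sin76.5° = 6.583 m, counterclockwise.
Setting net torque to zero: N × 6.583 = 1398 → N = 212 N.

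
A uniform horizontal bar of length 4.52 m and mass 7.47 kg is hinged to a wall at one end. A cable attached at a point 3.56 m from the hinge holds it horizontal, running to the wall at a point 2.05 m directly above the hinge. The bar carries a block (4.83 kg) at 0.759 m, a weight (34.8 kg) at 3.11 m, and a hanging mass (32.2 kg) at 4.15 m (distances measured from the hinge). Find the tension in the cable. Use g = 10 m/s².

Choose the hinge as the axis so the unknown hinge reaction has zero arm there.
Beam weight: 7.47 × 10 = 74.7 N down at 2.26 m → arm 2.26 m, τ = 74.7 × 2.26 = 168.8 N·m clockwise.
Block: 4.83 × 10 = 48.3 N down at 0.759 m → arm 0.759 m, τ = 48.3 × 0.759 = 36.66 N·m clockwise.
Weight: 34.8 × 10 = 348 N down at 3.11 m → arm 3.11 m, τ = 348 × 3.11 = 1082 N·m clockwise.
Hanging mass: 32.2 × 10 = 322 N down at 4.15 m → arm 4.15 m, τ = 322 × 4.15 = 1336 N·m clockwise.
Total clockwise load moment = 2623 N·m.
The cable tension T acts at 3.56 m; only its component perpendicular to the bar, T sinθ, produces torque. sinθ = h/√(h²+d²) = 2.05/√(2.05²+3.56²) = 0.499.
For rotational equilibrium, T × 3.56 × 0.499 = 2623, so T = 2623 / 1.776 = 1480 N.

T ≈ 1480 N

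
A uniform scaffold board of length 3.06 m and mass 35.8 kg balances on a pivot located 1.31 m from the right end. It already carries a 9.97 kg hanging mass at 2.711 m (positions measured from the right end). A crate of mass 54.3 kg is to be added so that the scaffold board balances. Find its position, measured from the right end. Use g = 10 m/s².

x ≈ 0.908 m from the right end

About the pivot (at 1.31 m from the right end):
Beam weight: 35.8 × 10 = 358 N down at 1.53 m → arm 0.22 m, τ = 358 × 0.22 = 78.76 N·m counterclockwise.
Hanging mass: 9.97 × 10 = 99.7 N down at 2.711 m → arm 1.401 m, τ = 99.7 × 1.401 = 139.7 N·m counterclockwise.
Net moment of existing loads = 218.5 N·m counterclockwise.
The crate weighs 54.3 × 10 = 543 N and must supply an equal clockwise moment, so its lever arm about the pivot is 218.5 / 543 = 0.402 m.
That puts it at 1.31 − 0.402 = 0.908 m from the right end.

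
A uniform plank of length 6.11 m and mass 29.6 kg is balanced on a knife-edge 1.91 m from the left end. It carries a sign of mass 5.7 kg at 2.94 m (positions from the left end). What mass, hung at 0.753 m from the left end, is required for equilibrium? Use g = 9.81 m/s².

m ≈ 34.4 kg

About the knife-edge (at 1.91 m from the left end):
Beam weight: 29.6 × 9.81 = 290.4 N down at 3.055 m → arm 1.145 m, τ = 290.4 × 1.145 = 332.5 N·m clockwise.
Sign: 5.7 × 9.81 = 55.92 N down at 2.94 m → arm 1.03 m, τ = 55.92 × 1.03 = 57.6 N·m clockwise.
Net moment of known loads = 390.1 N·m clockwise.
An unknown mass m at 0.753 m has arm 1.157 m; its moment is m·g·1.157 counterclockwise.
Balancing moments: m × 9.81 × 1.157 = 390.1, giving m = 390.1 / (9.81 × 1.157) = 34.4 kg.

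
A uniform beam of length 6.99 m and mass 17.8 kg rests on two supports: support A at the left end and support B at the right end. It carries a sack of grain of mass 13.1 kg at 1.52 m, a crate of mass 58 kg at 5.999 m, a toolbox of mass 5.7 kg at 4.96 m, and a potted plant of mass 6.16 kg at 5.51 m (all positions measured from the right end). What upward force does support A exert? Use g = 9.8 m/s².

Taking torques about support B:
Beam weight: 17.8 × 9.8 = 174.4 N down at 3.495 m → arm 3.495 m, τ = 174.4 × 3.495 = 609.5 N·m counterclockwise.
Sack of grain: 13.1 × 9.8 = 128.4 N down at 1.52 m → arm 1.52 m, τ = 128.4 × 1.52 = 195.2 N·m counterclockwise.
Crate: 58 × 9.8 = 568.4 N down at 5.999 m → arm 5.999 m, τ = 568.4 × 5.999 = 3410 N·m counterclockwise.
Toolbox: 5.7 × 9.8 = 55.86 N down at 4.96 m → arm 4.96 m, τ = 55.86 × 4.96 = 277.1 N·m counterclockwise.
Potted plant: 6.16 × 9.8 = 60.37 N down at 5.51 m → arm 5.51 m, τ = 60.37 × 5.51 = 332.6 N·m counterclockwise.
Net load moment about support B = 4824 N·m counterclockwise.
Reaction R at support A is upward at 6.99 m, arm 6.99 m → moment R × 6.99 clockwise.
Στ = 0 ⇒ R × 6.99 = 4824 ⇒ R = 690 N.

R_A ≈ 690 N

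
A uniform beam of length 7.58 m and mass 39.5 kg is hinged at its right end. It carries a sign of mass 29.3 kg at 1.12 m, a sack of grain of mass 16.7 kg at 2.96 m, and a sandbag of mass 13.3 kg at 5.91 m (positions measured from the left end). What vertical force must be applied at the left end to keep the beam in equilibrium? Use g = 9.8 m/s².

F ≈ 567 N

Sum moments about the right end (the unknown pivot reaction has zero arm there).
Beam weight: 39.5 × 9.8 = 387.1 N down at 3.79 m → arm 3.79 m, τ = 387.1 × 3.79 = 1467 N·m counterclockwise.
Sign: 29.3 × 9.8 = 287.1 N down at 1.12 m → arm 6.46 m, τ = 287.1 × 6.46 = 1855 N·m counterclockwise.
Sack of grain: 16.7 × 9.8 = 163.7 N down at 2.96 m → arm 4.62 m, τ = 163.7 × 4.62 = 756.3 N·m counterclockwise.
Sandbag: 13.3 × 9.8 = 130.3 N down at 5.91 m → arm 1.67 m, τ = 130.3 × 1.67 = 217.6 N·m counterclockwise.
Net moment of the loads = 4296 N·m counterclockwise.
The upward force F acts at the left end, arm 7.58 m, giving F × 7.58 clockwise.
Setting net torque to zero: F × 7.58 = 4296 → F = 4296 / 7.58 = 567 N.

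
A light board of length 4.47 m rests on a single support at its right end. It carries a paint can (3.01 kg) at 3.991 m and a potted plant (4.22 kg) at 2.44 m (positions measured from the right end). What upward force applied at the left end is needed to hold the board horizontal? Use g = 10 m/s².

F ≈ 49.9 N

Choose the right end as the axis so the unknown pivot reaction has zero arm there.
Paint can: 3.01 × 10 = 30.1 N down at 3.991 m → arm 3.991 m, τ = 30.1 × 3.991 = 120.1 N·m counterclockwise.
Potted plant: 4.22 × 10 = 42.2 N down at 2.44 m → arm 2.44 m, τ = 42.2 × 2.44 = 103 N·m counterclockwise.
Net moment of the loads = 223.1 N·m counterclockwise.
The upward force F acts at the left end, arm 4.47 m, giving F × 4.47 clockwise.
Στ = 0 ⇒ F × 4.47 = 223.1 ⇒ F = 223.1 / 4.47 = 49.9 N.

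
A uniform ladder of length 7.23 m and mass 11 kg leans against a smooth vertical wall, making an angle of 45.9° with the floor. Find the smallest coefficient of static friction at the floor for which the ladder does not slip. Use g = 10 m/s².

About the foot of the ladder:
Ladder weight 11×10 = 110 N acts at 3.615 m along the ladder; its horizontal arm is 3.615·cos45.9° = 2.516 m → τ = 276.8 N·m clockwise.
Wall normal N acts horizontally at the top; its moment arm is the height L sinθ = 7.23·sin45.9° = 5.192 m, counterclockwise.
Setting net torque to zero: N × 5.192 = 276.8 → N = 53.31 N.
ΣFx = 0 ⇒ f = N_wall = 53.31 N. ΣFy = 0 ⇒ N_floor = 110 N.
μ_min = f / N_floor = 53.31 / 110 = 0.485.

μ_min ≈ 0.485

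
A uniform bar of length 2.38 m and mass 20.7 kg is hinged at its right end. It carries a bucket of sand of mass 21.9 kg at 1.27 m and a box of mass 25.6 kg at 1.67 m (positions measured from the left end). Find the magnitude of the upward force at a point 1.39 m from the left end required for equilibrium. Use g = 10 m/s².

F ≈ 678 N

Take moments about the right end.
Beam weight: 20.7 × 10 = 207 N down at 1.19 m → arm 1.19 m, τ = 207 × 1.19 = 246.3 N·m counterclockwise.
Bucket of sand: 21.9 × 10 = 219 N down at 1.27 m → arm 1.11 m, τ = 219 × 1.11 = 243.1 N·m counterclockwise.
Box: 25.6 × 10 = 256 N down at 1.67 m → arm 0.71 m, τ = 256 × 0.71 = 181.8 N·m counterclockwise.
Net moment of the loads = 671.2 N·m counterclockwise.
The upward force F acts at a point 1.39 m from the left end, arm 0.99 m, giving F × 0.99 clockwise.
Setting net torque to zero: F × 0.99 = 671.2 → F = 671.2 / 0.99 = 678 N.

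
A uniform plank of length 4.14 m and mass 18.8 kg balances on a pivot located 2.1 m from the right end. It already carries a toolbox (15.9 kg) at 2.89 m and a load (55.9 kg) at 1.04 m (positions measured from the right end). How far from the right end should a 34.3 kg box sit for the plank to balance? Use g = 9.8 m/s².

x ≈ 3.48 m from the right end

About the pivot (at 2.1 m from the right end):
Beam weight: 18.8 × 9.8 = 184.2 N down at 2.07 m → arm 0.03 m, τ = 184.2 × 0.03 = 5.526 N·m clockwise.
Toolbox: 15.9 × 9.8 = 155.8 N down at 2.89 m → arm 0.79 m, τ = 155.8 × 0.79 = 123.1 N·m counterclockwise.
Load: 55.9 × 9.8 = 547.8 N down at 1.04 m → arm 1.06 m, τ = 547.8 × 1.06 = 580.7 N·m clockwise.
Net moment of existing loads = 463.1 N·m clockwise.
The box weighs 34.3 × 9.8 = 336.1 N and must supply an equal counterclockwise moment, so its lever arm about the pivot is 463.1 / 336.1 = 1.38 m.
That puts it at 2.1 + 1.38 = 3.48 m from the right end.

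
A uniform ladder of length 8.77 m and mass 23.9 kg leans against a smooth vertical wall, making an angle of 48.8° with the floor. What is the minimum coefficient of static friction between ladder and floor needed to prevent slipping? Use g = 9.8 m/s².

μ_min ≈ 0.438

Taking torques about the foot of the ladder:
Ladder weight 23.9×9.8 = 234.2 N acts at 4.385 m along the ladder; its horizontal arm is 4.385·cos48.8° = 2.888 m → τ = 676.4 N·m clockwise.
Wall normal N acts horizontally at the top; its moment arm is the height L sinθ = 8.77·sin48.8° = 6.599 m, counterclockwise.
Balancing moments: N × 6.599 = 676.4, giving N = 102.5 N.
ΣFx = 0 ⇒ f = N_wall = 102.5 N. ΣFy = 0 ⇒ N_floor = 234.2 N.
μ_min = f / N_floor = 102.5 / 234.2 = 0.438.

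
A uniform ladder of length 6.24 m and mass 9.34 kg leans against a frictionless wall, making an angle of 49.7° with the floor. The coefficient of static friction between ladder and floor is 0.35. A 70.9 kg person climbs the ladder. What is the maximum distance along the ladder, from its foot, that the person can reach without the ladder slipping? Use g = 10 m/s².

Choose the foot of the ladder as the axis so the floor normal and friction both act there and drop out.
Ladder weight 9.34×10 = 93.4 N acts at 3.12 m along the ladder; its horizontal arm is 3.12·cos49.7° = 2.018 m → τ = 188.5 N·m clockwise.
Person weight 70.9×10 = 709 N at distance d → arm d·cos49.7° → τ = 709·d·0.6468 clockwise.
Wall normal N at the top has arm L sinθ = 4.759 m counterclockwise, so Στ = 0 gives N·4.759 = 188.5 + 458.6·d.
ΣFy = 0 ⇒ N_floor = 802.4 N, so the maximum friction is μ_s·N_floor = 0.35×802.4 = 280.8 N. ΣFx = 0 ⇒ N_wall = f, so at the slipping point N = 280.8 N.
Substituting: 280.8×4.759 = 188.5 + 458.6·d ⇒ d = (1336 − 188.5) / 458.6 = 2.5 m.

d ≈ 2.5 m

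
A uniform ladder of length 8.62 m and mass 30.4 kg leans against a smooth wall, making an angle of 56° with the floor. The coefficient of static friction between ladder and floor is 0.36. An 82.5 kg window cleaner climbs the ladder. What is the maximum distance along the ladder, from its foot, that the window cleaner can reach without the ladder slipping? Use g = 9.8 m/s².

Sum moments about the foot of the ladder (the floor normal and friction both act there and drop out).
Ladder weight 30.4×9.8 = 297.9 N acts at 4.31 m along the ladder; its horizontal arm is 4.31·cos56° = 2.41 m → τ = 717.9 N·m clockwise.
Window cleaner weight 82.5×9.8 = 808.5 N at distance d → arm d·cos56° → τ = 808.5·d·0.5592 clockwise.
Wall normal N at the top has arm L sinθ = 7.146 m counterclockwise, so Στ = 0 gives N·7.146 = 717.9 + 452.1·d.
ΣFy = 0 ⇒ N_floor = 1106 N, so the maximum friction is μ_s·N_floor = 0.36×1106 = 398.2 N. ΣFx = 0 ⇒ N_wall = f, so at the slipping point N = 398.2 N.
Substituting: 398.2×7.146 = 717.9 + 452.1·d ⇒ d = (2846 − 717.9) / 452.1 = 4.71 m.

d ≈ 4.71 m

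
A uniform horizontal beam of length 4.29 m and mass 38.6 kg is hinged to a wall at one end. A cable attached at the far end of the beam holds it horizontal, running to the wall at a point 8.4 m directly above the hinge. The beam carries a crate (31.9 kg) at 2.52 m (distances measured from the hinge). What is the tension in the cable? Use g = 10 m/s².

T ≈ 427 N

Sum moments about the hinge (the unknown hinge reaction has zero arm there).
Beam weight: 38.6 × 10 = 386 N down at 2.145 m → arm 2.145 m, τ = 386 × 2.145 = 828 N·m clockwise.
Crate: 31.9 × 10 = 319 N down at 2.52 m → arm 2.52 m, τ = 319 × 2.52 = 803.9 N·m clockwise.
Total clockwise load moment = 1632 N·m.
The cable tension T acts at 4.29 m; only its component perpendicular to the beam, T sinθ, produces torque. sinθ = h/√(h²+d²) = 8.4/√(8.4²+4.29²) = 0.8906.
Setting net torque to zero: T × 4.29 × 0.8906 = 1632 → T = 1632 / 3.821 = 427 N.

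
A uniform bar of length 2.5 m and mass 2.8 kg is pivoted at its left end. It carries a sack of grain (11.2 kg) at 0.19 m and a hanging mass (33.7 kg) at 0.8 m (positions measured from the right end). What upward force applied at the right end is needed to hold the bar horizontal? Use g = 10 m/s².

Take moments about the left end.
Beam weight: 2.8 × 10 = 28 N down at 1.25 m → arm 1.25 m, τ = 28 × 1.25 = 35 N·m clockwise.
Sack of grain: 11.2 × 10 = 112 N down at 0.19 m → arm 2.31 m, τ = 112 × 2.31 = 258.7 N·m clockwise.
Hanging mass: 33.7 × 10 = 337 N down at 0.8 m → arm 1.7 m, τ = 337 × 1.7 = 572.9 N·m clockwise.
Net moment of the loads = 866.6 N·m clockwise.
The upward force F acts at the right end, arm 2.5 m, giving F × 2.5 counterclockwise.
Setting net torque to zero: F × 2.5 = 866.6 → F = 866.6 / 2.5 = 347 N.

F ≈ 347 N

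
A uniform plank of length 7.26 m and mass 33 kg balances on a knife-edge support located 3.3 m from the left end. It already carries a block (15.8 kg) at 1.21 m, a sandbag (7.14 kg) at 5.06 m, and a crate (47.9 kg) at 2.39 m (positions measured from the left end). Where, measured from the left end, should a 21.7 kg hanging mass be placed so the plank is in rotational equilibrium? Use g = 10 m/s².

About the knife-edge support (at 3.3 m from the left end):
Beam weight: 33 × 10 = 330 N down at 3.63 m → arm 0.33 m, τ = 330 × 0.33 = 108.9 N·m clockwise.
Block: 15.8 × 10 = 158 N down at 1.21 m → arm 2.09 m, τ = 158 × 2.09 = 330.2 N·m counterclockwise.
Sandbag: 7.14 × 10 = 71.4 N down at 5.06 m → arm 1.76 m, τ = 71.4 × 1.76 = 125.7 N·m clockwise.
Crate: 47.9 × 10 = 479 N down at 2.39 m → arm 0.91 m, τ = 479 × 0.91 = 435.9 N·m counterclockwise.
Net moment of existing loads = 531.5 N·m counterclockwise.
The hanging mass weighs 21.7 × 10 = 217 N and must supply an equal clockwise moment, so its lever arm about the knife-edge support is 531.5 / 217 = 2.45 m.
That puts it at 3.3 + 2.45 = 5.75 m from the left end.

x ≈ 5.75 m from the left end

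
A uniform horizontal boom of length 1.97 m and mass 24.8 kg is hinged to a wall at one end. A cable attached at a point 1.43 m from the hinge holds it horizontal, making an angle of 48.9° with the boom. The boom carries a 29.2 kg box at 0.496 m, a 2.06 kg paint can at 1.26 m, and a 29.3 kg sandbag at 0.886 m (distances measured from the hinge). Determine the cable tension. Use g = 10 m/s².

T ≈ 626 N

About the hinge:
Beam weight: 24.8 × 10 = 248 N down at 0.985 m → arm 0.985 m, τ = 248 × 0.985 = 244.3 N·m clockwise.
Box: 29.2 × 10 = 292 N down at 0.496 m → arm 0.496 m, τ = 292 × 0.496 = 144.8 N·m clockwise.
Paint can: 2.06 × 10 = 20.6 N down at 1.26 m → arm 1.26 m, τ = 20.6 × 1.26 = 25.96 N·m clockwise.
Sandbag: 29.3 × 10 = 293 N down at 0.886 m → arm 0.886 m, τ = 293 × 0.886 = 259.6 N·m clockwise.
Total clockwise load moment = 674.7 N·m.
The cable tension T acts at 1.43 m; only its component perpendicular to the boom, T sinθ, produces torque. sin 48.9° = 0.7536.
For rotational equilibrium, T × 1.43 × 0.7536 = 674.7, so T = 674.7 / 1.078 = 626 N.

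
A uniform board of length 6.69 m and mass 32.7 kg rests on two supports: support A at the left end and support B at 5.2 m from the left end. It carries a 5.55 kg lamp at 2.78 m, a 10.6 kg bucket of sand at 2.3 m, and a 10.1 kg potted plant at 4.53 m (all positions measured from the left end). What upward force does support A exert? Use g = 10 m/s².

R_A ≈ 215 N

Taking torques about support B:
Beam weight: 32.7 × 10 = 327 N down at 3.345 m → arm 1.855 m, τ = 327 × 1.855 = 606.6 N·m counterclockwise.
Lamp: 5.55 × 10 = 55.5 N down at 2.78 m → arm 2.42 m, τ = 55.5 × 2.42 = 134.3 N·m counterclockwise.
Bucket of sand: 10.6 × 10 = 106 N down at 2.3 m → arm 2.9 m, τ = 106 × 2.9 = 307.4 N·m counterclockwise.
Potted plant: 10.1 × 10 = 101 N down at 4.53 m → arm 0.67 m, τ = 101 × 0.67 = 67.67 N·m counterclockwise.
Net load moment about support B = 1116 N·m counterclockwise.
Reaction R at support A is upward at 0 m, arm 5.2 m → moment R × 5.2 clockwise.
Balancing moments: R × 5.2 = 1116, giving R = 215 N.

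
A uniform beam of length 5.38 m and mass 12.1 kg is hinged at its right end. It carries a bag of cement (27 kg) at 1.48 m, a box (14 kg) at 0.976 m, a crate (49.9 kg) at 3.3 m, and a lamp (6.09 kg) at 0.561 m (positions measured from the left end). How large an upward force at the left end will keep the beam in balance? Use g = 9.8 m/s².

Choose the right end as the axis so the unknown pivot reaction has zero arm there.
Beam weight: 12.1 × 9.8 = 118.6 N down at 2.69 m → arm 2.69 m, τ = 118.6 × 2.69 = 319 N·m counterclockwise.
Bag of cement: 27 × 9.8 = 264.6 N down at 1.48 m → arm 3.9 m, τ = 264.6 × 3.9 = 1032 N·m counterclockwise.
Box: 14 × 9.8 = 137.2 N down at 0.976 m → arm 4.404 m, τ = 137.2 × 4.404 = 604.2 N·m counterclockwise.
Crate: 49.9 × 9.8 = 489 N down at 3.3 m → arm 2.08 m, τ = 489 × 2.08 = 1017 N·m counterclockwise.
Lamp: 6.09 × 9.8 = 59.68 N down at 0.561 m → arm 4.819 m, τ = 59.68 × 4.819 = 287.6 N·m counterclockwise.
Net moment of the loads = 3260 N·m counterclockwise.
The upward force F acts at the left end, arm 5.38 m, giving F × 5.38 clockwise.
Setting net torque to zero: F × 5.38 = 3260 → F = 3260 / 5.38 = 606 N.

F ≈ 606 N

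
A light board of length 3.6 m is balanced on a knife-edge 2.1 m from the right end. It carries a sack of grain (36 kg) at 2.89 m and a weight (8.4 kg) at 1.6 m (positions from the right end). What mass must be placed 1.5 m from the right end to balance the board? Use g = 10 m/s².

m ≈ 40.4 kg

Sum moments about the knife-edge (at 2.1 m from the right end) (the support reaction has zero arm there).
Sack of grain: 36 × 10 = 360 N down at 2.89 m → arm 0.79 m, τ = 360 × 0.79 = 284.4 N·m counterclockwise.
Weight: 8.4 × 10 = 84 N down at 1.6 m → arm 0.5 m, τ = 84 × 0.5 = 42 N·m clockwise.
Net moment of known loads = 242.4 N·m counterclockwise.
An unknown mass m at 1.5 m has arm 0.6 m; its moment is m·g·0.6 clockwise.
Balancing moments: m × 10 × 0.6 = 242.4, giving m = 242.4 / (10 × 0.6) = 40.4 kg.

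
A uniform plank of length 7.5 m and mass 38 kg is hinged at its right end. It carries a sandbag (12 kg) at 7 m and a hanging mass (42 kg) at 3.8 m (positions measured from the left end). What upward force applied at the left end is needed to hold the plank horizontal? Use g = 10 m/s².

F ≈ 405 N

Sum moments about the right end (the unknown pivot reaction has zero arm there).
Beam weight: 38 × 10 = 380 N down at 3.75 m → arm 3.75 m, τ = 380 × 3.75 = 1425 N·m counterclockwise.
Sandbag: 12 × 10 = 120 N down at 7 m → arm 0.5 m, τ = 120 × 0.5 = 60 N·m counterclockwise.
Hanging mass: 42 × 10 = 420 N down at 3.8 m → arm 3.7 m, τ = 420 × 3.7 = 1554 N·m counterclockwise.
Net moment of the loads = 3039 N·m counterclockwise.
The upward force F acts at the left end, arm 7.5 m, giving F × 7.5 clockwise.
For rotational equilibrium, F × 7.5 = 3039, so F = 3039 / 7.5 = 405 N.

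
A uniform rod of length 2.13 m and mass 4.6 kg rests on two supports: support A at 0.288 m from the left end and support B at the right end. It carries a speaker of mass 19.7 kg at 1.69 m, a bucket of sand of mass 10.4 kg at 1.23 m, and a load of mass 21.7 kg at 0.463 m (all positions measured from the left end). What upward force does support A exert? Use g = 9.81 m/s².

R_A ≈ 315 N

Take moments about support B.
Beam weight: 4.6 × 9.81 = 45.13 N down at 1.065 m → arm 1.065 m, τ = 45.13 × 1.065 = 48.06 N·m counterclockwise.
Speaker: 19.7 × 9.81 = 193.3 N down at 1.69 m → arm 0.44 m, τ = 193.3 × 0.44 = 85.05 N·m counterclockwise.
Bucket of sand: 10.4 × 9.81 = 102 N down at 1.23 m → arm 0.9 m, τ = 102 × 0.9 = 91.8 N·m counterclockwise.
Load: 21.7 × 9.81 = 212.9 N down at 0.463 m → arm 1.667 m, τ = 212.9 × 1.667 = 354.9 N·m counterclockwise.
Net load moment about support B = 579.8 N·m counterclockwise.
Reaction R at support A is upward at 0.288 m, arm 1.842 m → moment R × 1.842 clockwise.
Setting net torque to zero: R × 1.842 = 579.8 → R = 315 N.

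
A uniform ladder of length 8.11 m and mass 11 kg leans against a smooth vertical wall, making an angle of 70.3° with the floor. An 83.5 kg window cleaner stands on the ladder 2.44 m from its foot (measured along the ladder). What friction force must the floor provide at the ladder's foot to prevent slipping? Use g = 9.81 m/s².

f ≈ 108 N

Choose the foot of the ladder as the axis so the floor normal and friction both act there and drop out.
Ladder weight 11×9.81 = 107.9 N acts at 4.055 m along the ladder; its horizontal arm is 4.055·cos70.3° = 1.367 m → τ = 147.5 N·m clockwise.
Window cleaner: 83.5×9.81 = 819.1 N at 2.44 m → arm 0.8225 m → τ = 673.7 N·m clockwise.
Wall normal N acts horizontally at the top; its moment arm is the height L sinθ = 8.11·sin70.3° = 7.635 m, counterclockwise.
Στ = 0 ⇒ N × 7.635 = 821.2 ⇒ N = 108 N.
ΣFx = 0: friction at the foot balances the wall's push, so f = N_wall = 108 N.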